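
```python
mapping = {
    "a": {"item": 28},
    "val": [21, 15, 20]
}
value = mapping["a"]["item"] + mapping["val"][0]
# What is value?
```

Trace:
`mapping = { ...` → mapping = {'a': {'item': 28}, 'val': [21, 15, 20]}
`value = mapping["a"]["item"] + mapping["val"][0]` → value = 49
So value = 49

Answer: 49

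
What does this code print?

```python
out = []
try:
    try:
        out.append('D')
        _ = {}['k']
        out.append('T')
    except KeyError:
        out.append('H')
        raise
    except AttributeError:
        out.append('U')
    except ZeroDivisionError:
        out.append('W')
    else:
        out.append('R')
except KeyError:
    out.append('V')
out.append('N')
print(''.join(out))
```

Execution trace: 'D' (inner try body) → 'H' (inner except KeyError) → 'V' (outer except KeyError) → 'N' (after the try/except). Output: DHVN

Answer: DHVN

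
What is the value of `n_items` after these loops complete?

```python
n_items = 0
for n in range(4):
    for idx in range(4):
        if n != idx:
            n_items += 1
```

4² - 4 (exclude diagonal)
`n_items` takes the values: 0 → 1 → 2 → 3 → 4 → 5 → 6 → 7 → 8 → 9 → 10 → 11 → 12

Answer: 12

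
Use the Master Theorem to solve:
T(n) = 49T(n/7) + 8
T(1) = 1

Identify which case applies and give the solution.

a=49, b=7, f(n)=8. log_7(49) = 2. Since c=0 < 2, Case 1 applies: T(n) = Θ(n^log_b(a)) = O(n^2).

Answer: O(n^2) - Case 1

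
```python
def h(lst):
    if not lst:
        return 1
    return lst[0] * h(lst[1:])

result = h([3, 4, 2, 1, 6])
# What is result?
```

Product over [3, 4, 2, 1, 6] = 3 * 4 * 2 * 1 * 6 = 144

Answer: 144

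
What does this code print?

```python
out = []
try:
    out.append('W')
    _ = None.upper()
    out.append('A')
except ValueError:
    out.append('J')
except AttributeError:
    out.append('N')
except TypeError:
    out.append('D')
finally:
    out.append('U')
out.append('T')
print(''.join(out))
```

Execution trace: 'W' (try body) → 'N' (except AttributeError) → 'U' (finally) → 'T' (after the try/except). Output: WNUT

Answer: WNUT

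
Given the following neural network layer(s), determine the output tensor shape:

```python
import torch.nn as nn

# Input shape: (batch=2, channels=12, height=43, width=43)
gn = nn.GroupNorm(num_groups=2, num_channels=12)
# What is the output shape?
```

Input: (2, 12, 43, 43) -> Output: (2, 12, 43, 43)

Answer: (2, 12, 43, 43)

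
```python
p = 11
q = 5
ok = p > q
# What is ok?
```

Trace:
`p = 11` → p = 11
`q = 5` → q = 5
`ok = p > q` → ok = True
So ok = True

Answer: True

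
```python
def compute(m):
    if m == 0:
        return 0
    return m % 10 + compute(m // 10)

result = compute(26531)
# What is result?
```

Sum of digits of 26531: 1 + 3 + 5 + 6 + 2 = 17

Answer: 17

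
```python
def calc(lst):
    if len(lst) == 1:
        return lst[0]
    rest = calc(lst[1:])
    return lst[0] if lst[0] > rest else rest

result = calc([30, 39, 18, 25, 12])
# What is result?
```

Recursive max over [30, 39, 18, 25, 12] = 39

Answer: 39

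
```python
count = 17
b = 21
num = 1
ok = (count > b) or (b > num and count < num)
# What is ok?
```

Trace:
`count = 17` → count = 17
`b = 21` → b = 21
`num = 1` → num = 1
`ok = (count > b) or (b > num and count < num)` → ok = False
So ok = False

Answer: False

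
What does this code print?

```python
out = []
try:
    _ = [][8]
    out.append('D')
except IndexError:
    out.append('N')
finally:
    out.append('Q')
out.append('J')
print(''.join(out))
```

Execution trace: 'N' (except IndexError) → 'Q' (finally) → 'J' (after the try/except). Output: NQJ

Answer: NQJ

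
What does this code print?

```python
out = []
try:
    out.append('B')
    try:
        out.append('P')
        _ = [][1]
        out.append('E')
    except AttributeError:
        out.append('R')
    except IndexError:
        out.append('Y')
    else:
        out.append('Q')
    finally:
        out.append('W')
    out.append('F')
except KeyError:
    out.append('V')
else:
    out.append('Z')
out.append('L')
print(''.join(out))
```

Execution trace: 'B' (try body) → 'P' (inner try body) → 'Y' (inner except IndexError) → 'W' (inner finally) → 'F' (try body, no exception) → 'Z' (else) → 'L' (after the try/except). Output: BPYWFZL

Answer: BPYWFZL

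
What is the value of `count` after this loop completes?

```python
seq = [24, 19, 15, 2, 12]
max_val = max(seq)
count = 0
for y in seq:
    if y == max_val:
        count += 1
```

Count of max value 24 in [24, 19, 15, 2, 12]
`count` takes the values: 0 → 1

Answer: 1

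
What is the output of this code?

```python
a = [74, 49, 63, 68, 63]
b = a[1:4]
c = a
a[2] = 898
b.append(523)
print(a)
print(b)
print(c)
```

Key concept: slice vs alias.
Step by step:
`a = [74, 49, 63, 68, 63]` → a = [74, 49, 63, 68, 63]
`b = a[1:4]` → b = [49, 63, 68]
`c = a` → c = [74, 49, 63, 68, 63] (same object as a)
`a[2] = 898` → a = [74, 49, 898, 68, 63] (same object as c); c = [74, 49, 898, 68, 63] (same object as a)
`b.append(523)` → b = [49, 63, 68, 523]
`print(a)` → prints [74, 49, 898, 68, 63]
`print(b)` → prints [49, 63, 68, 523]
`print(c)` → prints [74, 49, 898, 68, 63]

Answer:
[74, 49, 898, 68, 63]
[49, 63, 68, 523]
[74, 49, 898, 68, 63]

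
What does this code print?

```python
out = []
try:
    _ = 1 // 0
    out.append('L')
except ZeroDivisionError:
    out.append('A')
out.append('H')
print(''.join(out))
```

Execution trace: 'A' (except ZeroDivisionError) → 'H' (after the try/except). Output: AH

Answer: AH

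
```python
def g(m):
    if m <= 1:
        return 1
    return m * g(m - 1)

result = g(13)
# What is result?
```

g(13) = 13 * 12 * 11 * 10 * 9 * 8 * 7 * 6 * 5 * 4 * 3 * 2 * 1 = 6227020800

Answer: 6227020800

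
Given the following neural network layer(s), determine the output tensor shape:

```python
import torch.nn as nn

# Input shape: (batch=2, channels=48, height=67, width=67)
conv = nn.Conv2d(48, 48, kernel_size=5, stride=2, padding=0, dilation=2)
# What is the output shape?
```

Input: (2, 48, 67, 67) -> Output: (2, 48, 30, 30)

Answer: (2, 48, 30, 30)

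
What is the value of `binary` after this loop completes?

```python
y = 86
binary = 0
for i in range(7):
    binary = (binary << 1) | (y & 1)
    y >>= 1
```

Reverse lowest 7 bits of 86
`binary` takes the values: 0 → 1 → 3 → 6 → 13 → 26 → 53

Answer: 53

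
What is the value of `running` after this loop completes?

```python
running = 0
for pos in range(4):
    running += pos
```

Sum of 0 to 3 = 6
`running` takes the values: 0 → 1 → 3 → 6

Answer: 6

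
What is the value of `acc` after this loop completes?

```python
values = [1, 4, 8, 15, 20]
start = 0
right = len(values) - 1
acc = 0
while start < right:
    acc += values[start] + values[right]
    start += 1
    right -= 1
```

Sum of pairs from ends
`acc` takes the values: 0 → 21 → 40

Answer: 40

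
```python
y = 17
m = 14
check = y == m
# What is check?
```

Trace:
`y = 17` → y = 17
`m = 14` → m = 14
`check = y == m` → check = False
So check = False

Answer: False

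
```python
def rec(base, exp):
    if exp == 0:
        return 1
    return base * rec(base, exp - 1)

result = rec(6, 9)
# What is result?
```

rec(6, 9) = 6 * 6 * 6 * 6 * 6 * 6 * 6 * 6 * 6 = 10077696

Answer: 10077696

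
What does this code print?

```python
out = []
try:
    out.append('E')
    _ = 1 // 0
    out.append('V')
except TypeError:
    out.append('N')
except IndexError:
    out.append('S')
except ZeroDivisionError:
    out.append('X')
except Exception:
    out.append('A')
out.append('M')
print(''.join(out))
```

Execution trace: 'E' (try body) → 'X' (except ZeroDivisionError) → 'M' (after the try/except). Output: EXM

Answer: EXM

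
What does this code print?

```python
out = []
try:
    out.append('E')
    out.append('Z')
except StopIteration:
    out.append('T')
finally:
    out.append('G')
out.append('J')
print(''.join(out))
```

Execution trace: 'E' (try body) → 'Z' (try body, no exception) → 'G' (finally) → 'J' (after the try/except). Output: EZGJ

Answer: EZGJ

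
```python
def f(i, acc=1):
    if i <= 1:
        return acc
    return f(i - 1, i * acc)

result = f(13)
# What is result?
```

Accumulator trace (n, acc): (13, 1) -> (12, 13) -> (11, 156) -> (10, 1716) -> (9, 17160) -> (8, 154440) -> (7, 1235520) -> (6, 8648640) -> (5, 51891840) -> (4, 259459200) -> (3, 1037836800) -> (2, 3113510400) -> (1, 6227020800) -> return 6227020800

Answer: 6227020800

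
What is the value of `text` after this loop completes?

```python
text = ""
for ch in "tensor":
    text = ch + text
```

Reverse 'tensor'
`text` takes the values: "" → "t" → "et" → "net" → "snet" → "osnet" → "rosnet"

Answer: "rosnet"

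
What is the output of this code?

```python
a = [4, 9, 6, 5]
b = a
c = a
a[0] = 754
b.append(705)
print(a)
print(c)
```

Key concept: multiple aliases.
Step by step:
`a = [4, 9, 6, 5]` → a = [4, 9, 6, 5]
`b = a` → b = [4, 9, 6, 5] (same object as a)
`c = a` → c = [4, 9, 6, 5] (same object as a, b)
`a[0] = 754` → a = [754, 9, 6, 5] (same object as b, c); b = [754, 9, 6, 5] (same object as a, c); c = [754, 9, 6, 5] (same object as a, b)
`b.append(705)` → a = [754, 9, 6, 5, 705] (same object as b, c); b = [754, 9, 6, 5, 705] (same object as a, c); c = [754, 9, 6, 5, 705] (same object as a, b)
`print(a)` → prints [754, 9, 6, 5, 705]
`print(c)` → prints [754, 9, 6, 5, 705]

Answer:
[754, 9, 6, 5, 705]
[754, 9, 6, 5, 705]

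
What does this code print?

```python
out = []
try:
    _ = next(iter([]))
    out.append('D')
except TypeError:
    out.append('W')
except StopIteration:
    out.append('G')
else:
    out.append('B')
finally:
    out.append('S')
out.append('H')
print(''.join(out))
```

Execution trace: 'G' (except StopIteration) → 'S' (finally) → 'H' (after the try/except). Output: GSH

Answer: GSH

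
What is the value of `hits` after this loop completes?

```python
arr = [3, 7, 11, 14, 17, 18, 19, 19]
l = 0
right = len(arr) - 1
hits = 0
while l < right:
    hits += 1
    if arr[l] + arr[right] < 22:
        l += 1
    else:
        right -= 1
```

Steps to find pair summing to 22
`hits` takes the values: 0 → 1 → 2 → 3 → 4 → 5 → 6 → 7

Answer: 7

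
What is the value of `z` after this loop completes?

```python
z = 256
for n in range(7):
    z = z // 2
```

Halve 7 times: 256 // 2^7 = 2
`z` takes the values: 256 → 128 → 64 → 32 → 16 → 8 → 4 → 2

Answer: 2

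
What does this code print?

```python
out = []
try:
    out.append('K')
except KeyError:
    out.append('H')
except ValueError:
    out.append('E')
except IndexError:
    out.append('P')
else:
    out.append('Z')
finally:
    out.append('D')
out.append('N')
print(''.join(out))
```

Execution trace: 'K' (try body, no exception) → 'Z' (else) → 'D' (finally) → 'N' (after the try/except). Output: KZDN

Answer: KZDN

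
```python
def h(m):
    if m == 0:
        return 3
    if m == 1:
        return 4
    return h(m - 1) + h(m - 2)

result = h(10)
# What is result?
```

Build up from base cases: h(0)=3, h(1)=4, h(2)=7, h(3)=11, h(4)=18, h(5)=29, h(6)=47, ..., h(10)=322

Answer: 322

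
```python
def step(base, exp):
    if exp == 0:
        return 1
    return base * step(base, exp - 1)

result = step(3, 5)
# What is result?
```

step(3, 5) = 3 * 3 * 3 * 3 * 3 = 243

Answer: 243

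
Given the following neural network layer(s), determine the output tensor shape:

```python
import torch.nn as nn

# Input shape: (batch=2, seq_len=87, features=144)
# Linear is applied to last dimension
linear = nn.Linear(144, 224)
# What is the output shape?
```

Input: (2, 87, 144) -> Output: (2, 87, 224)

Answer: (2, 87, 224)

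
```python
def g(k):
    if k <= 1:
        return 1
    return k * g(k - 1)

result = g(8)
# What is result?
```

g(8) = 8 * 7 * 6 * 5 * 4 * 3 * 2 * 1 = 40320

Answer: 40320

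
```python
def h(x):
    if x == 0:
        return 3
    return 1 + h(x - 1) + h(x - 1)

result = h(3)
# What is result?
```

h(x) = 1 + 2·h(x-1), h(0)=3. Closed form: (3+1)·2^3 - 1 = 31.

Answer: 31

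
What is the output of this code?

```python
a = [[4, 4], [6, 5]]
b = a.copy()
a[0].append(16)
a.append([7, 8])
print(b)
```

Key concept: shallow copy with nested lists.
Step by step:
`a = [[4, 4], [6, 5]]` → a = [[4, 4], [6, 5]]
`b = a.copy()` → b = [[4, 4], [6, 5]]
`a[0].append(16)` → a = [[4, 4, 16], [6, 5]]; b = [[4, 4, 16], [6, 5]]
`a.append([7, 8])` → a = [[4, 4, 16], [6, 5], [7, 8]]
`print(b)` → prints [[4, 4, 16], [6, 5]]

Answer: [[4, 4, 16], [6, 5]]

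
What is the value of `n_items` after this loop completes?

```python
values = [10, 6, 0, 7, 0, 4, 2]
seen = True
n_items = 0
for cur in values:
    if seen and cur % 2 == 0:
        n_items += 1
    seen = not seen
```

Count even values at even positions
`n_items` takes the values: 0 → 1 → 2 → 3 → 4

Answer: 4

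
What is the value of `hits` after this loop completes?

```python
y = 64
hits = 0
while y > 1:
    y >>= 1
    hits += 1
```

Count right shifts until 1
`hits` takes the values: 0 → 1 → 2 → 3 → 4 → 5 → 6

Answer: 6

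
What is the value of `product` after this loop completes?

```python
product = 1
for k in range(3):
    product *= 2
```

2^3 = 8
`product` takes the values: 1 → 2 → 4 → 8

Answer: 8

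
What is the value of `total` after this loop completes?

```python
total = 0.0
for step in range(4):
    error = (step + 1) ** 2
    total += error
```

Sum of squared losses 1² + 2² + ... + 4²
`total` takes the values: 0.0 → 1.0 → 5.0 → 14.0 → 30.0

Answer: 30.0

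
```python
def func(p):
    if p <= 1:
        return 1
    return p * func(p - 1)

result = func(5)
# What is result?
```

func(5) = 5 * 4 * 3 * 2 * 1 = 120

Answer: 120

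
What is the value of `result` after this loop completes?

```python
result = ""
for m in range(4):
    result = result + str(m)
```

Concatenate digits 0 to 3
`result` takes the values: "" → "0" → "01" → "012" → "0123"

Answer: "0123"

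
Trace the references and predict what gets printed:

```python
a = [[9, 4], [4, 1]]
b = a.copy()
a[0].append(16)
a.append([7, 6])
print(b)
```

Key concept: shallow copy with nested lists.
Step by step:
`a = [[9, 4], [4, 1]]` → a = [[9, 4], [4, 1]]
`b = a.copy()` → b = [[9, 4], [4, 1]]
`a[0].append(16)` → a = [[9, 4, 16], [4, 1]]; b = [[9, 4, 16], [4, 1]]
`a.append([7, 6])` → a = [[9, 4, 16], [4, 1], [7, 6]]
`print(b)` → prints [[9, 4, 16], [4, 1]]

Answer: [[9, 4, 16], [4, 1]]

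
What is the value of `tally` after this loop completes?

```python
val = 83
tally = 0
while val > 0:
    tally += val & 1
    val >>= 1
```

Count set bits in 83 (binary: 0b1010011)
`tally` takes the values: 0 → 1 → 2 → 3 → 4

Answer: 4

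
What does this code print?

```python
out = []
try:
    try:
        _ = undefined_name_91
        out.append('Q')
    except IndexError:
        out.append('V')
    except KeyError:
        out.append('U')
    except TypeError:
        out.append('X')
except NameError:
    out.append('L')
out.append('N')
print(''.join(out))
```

Execution trace: 'L' (outer except NameError) → 'N' (after the try/except). Output: LN

Answer: LN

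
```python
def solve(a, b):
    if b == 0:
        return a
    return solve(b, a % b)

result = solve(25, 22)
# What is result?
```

solve(25, 22) -> solve(22, 3) -> solve(3, 1) -> solve(1, 0) -> 1

Answer: 1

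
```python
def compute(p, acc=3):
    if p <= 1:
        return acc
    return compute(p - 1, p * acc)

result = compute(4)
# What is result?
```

Accumulator trace (n, acc): (4, 3) -> (3, 12) -> (2, 36) -> (1, 72) -> return 72

Answer: 72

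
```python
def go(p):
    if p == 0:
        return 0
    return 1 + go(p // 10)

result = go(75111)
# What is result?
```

Count of digits of 75111: 5

Answer: 5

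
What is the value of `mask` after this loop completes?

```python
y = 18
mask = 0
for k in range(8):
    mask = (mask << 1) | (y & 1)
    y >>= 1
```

Reverse lowest 8 bits of 18
`mask` takes the values: 0 → 1 → 2 → 4 → 9 → 18 → 36 → 72

Answer: 72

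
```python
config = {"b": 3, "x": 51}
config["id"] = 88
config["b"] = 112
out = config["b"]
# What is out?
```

Trace:
`config = {"b": 3, "x": 51}` → config = {'b': 3, 'x': 51}
`config["id"] = 88` → config = {'b': 3, 'x': 51, 'id': 88}
`config["b"] = 112` → config = {'b': 112, 'x': 51, 'id': 88}
`out = config["b"]` → out = 112
So out = 112

Answer: 112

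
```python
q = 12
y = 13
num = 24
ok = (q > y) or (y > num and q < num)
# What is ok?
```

Trace:
`q = 12` → q = 12
`y = 13` → y = 13
`num = 24` → num = 24
`ok = (q > y) or (y > num and q < num)` → ok = False
So ok = False

Answer: False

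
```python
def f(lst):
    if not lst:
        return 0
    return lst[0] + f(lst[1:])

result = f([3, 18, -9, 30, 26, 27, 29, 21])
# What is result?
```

3 + 18 + (-9) + 30 + 26 + 27 + 29 + 21 + 0 = 145

Answer: 145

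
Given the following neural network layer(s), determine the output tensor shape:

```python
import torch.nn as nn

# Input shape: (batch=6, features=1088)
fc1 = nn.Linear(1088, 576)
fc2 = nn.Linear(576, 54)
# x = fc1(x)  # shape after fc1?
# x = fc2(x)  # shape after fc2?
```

Input: (6, 1088) -> after fc1: (6, 576) -> Output: (6, 54)

Answer: (6, 54)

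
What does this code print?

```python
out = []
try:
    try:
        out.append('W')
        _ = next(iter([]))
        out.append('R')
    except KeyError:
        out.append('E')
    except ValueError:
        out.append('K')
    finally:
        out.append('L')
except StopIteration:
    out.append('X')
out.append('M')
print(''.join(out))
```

Execution trace: 'W' (try body) → 'L' (finally) → 'X' (outer except StopIteration) → 'M' (after the try/except). Output: WLXM

Answer: WLXM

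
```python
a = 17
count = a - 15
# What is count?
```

Trace:
`a = 17` → a = 17
`count = a - 15` → count = 2
So count = 2

Answer: 2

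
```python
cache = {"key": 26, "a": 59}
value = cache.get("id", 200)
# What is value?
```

Trace:
`cache = {"key": 26, "a": 59}` → cache = {'key': 26, 'a': 59}
`value = cache.get("id", 200)` → value = 200
So value = 200

Answer: 200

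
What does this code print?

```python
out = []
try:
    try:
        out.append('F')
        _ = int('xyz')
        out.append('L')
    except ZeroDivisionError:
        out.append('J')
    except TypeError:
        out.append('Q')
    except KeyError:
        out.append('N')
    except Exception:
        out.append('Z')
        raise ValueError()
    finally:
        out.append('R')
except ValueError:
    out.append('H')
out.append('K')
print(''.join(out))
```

Execution trace: 'F' (try body) → 'Z' (except Exception) → 'R' (finally) → 'H' (outer except ValueError) → 'K' (after the try/except). Output: FZRHK

Answer: FZRHK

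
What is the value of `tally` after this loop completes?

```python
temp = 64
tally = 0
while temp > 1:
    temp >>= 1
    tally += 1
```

Count right shifts until 1
`tally` takes the values: 0 → 1 → 2 → 3 → 4 → 5 → 6

Answer: 6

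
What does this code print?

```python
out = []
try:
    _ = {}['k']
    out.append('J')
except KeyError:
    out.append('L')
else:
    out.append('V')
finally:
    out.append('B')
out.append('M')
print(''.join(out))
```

Execution trace: 'L' (except KeyError) → 'B' (finally) → 'M' (after the try/except). Output: LBM

Answer: LBM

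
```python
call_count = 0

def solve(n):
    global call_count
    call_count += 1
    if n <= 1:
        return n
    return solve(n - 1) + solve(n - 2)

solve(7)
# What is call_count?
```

Calls(n) = 1 + Calls(n-1) + Calls(n-2); Calls(0)=Calls(1)=1. For n=7 this gives 41.

Answer: 41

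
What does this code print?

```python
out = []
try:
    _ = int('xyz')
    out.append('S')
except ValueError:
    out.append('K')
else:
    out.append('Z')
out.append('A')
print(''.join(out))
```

Execution trace: 'K' (except ValueError) → 'A' (after the try/except). Output: KA

Answer: KA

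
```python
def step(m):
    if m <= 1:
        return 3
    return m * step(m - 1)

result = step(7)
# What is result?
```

step(7) = 7 * 6 * 5 * 4 * 3 * 2 * 3 = 15120

Answer: 15120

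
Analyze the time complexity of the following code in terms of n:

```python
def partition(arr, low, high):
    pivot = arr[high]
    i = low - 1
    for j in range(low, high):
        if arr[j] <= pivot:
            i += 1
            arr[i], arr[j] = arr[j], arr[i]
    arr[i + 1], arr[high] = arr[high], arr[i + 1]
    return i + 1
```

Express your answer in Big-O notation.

This is Lomuto partition (single pass over [low, high), where n = high - low). Time complexity: O(n).

Answer: O(n)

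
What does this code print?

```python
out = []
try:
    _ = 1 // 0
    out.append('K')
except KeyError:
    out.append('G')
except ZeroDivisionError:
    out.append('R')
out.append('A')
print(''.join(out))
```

Execution trace: 'R' (except ZeroDivisionError) → 'A' (after the try/except). Output: RA

Answer: RA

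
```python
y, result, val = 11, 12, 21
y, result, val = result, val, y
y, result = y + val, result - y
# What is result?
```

Trace:
`y, result, val = 11, 12, 21` → y = 11; result = 12; val = 21
`y, result, val = result, val, y` → y = 12; result = 21; val = 11
`y, result = y + val, result - y` → y = 23; result = 9
So result = 9

Answer: 9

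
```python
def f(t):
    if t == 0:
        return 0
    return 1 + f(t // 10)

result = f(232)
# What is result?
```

Count of digits of 232: 3

Answer: 3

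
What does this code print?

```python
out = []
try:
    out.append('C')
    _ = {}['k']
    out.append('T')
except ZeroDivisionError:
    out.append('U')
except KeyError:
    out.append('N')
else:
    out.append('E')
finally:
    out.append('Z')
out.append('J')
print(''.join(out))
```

Execution trace: 'C' (try body) → 'N' (except KeyError) → 'Z' (finally) → 'J' (after the try/except). Output: CNZJ

Answer: CNZJ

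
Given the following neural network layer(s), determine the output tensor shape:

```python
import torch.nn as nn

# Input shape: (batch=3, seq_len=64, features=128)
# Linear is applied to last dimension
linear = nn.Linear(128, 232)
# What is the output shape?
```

Input: (3, 64, 128) -> Output: (3, 64, 232)

Answer: (3, 64, 232)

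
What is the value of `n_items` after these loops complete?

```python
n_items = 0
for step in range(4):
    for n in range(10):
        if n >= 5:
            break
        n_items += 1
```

Inner breaks at 5, outer runs 4 times
`n_items` takes the values: 0 → 1 → 2 → 3 → 4 → 5 → 6 → 7 → 8 → 9 → 10 → 11 → 12 → 13 → 14 → 15 → 16 → 17 → 18 → 19 → 20

Answer: 20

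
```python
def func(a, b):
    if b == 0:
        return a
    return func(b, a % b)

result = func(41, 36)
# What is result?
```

func(41, 36) -> func(36, 5) -> func(5, 1) -> func(1, 0) -> 1

Answer: 1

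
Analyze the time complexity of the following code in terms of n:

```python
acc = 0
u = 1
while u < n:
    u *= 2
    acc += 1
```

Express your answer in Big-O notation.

Each loop level contributes: log n. Multiplying the contributions gives O(log n).

Answer: O(log n)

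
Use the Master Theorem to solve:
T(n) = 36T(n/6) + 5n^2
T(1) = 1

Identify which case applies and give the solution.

a=36, b=6, f(n)=5n^2. log_6(36) = 2. Since c=2 = 2, Case 2 applies: T(n) = Θ(n^log_b(a) · log n) = O(n^2 log n).

Answer: O(n^2 log n) - Case 2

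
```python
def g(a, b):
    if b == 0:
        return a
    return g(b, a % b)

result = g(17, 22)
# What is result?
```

g(17, 22) -> g(22, 17) -> g(17, 5) -> g(5, 2) -> g(2, 1) -> g(1, 0) -> 1

Answer: 1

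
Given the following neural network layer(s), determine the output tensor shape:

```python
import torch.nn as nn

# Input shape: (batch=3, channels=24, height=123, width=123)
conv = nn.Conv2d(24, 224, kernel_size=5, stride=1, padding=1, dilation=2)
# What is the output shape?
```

Input: (3, 24, 123, 123) -> Output: (3, 224, 117, 117)

Answer: (3, 224, 117, 117)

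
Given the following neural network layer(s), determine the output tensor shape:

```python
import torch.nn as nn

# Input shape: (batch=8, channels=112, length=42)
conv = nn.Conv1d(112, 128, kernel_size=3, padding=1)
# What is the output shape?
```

Input: (8, 112, 42) -> Output: (8, 128, 42)

Answer: (8, 128, 42)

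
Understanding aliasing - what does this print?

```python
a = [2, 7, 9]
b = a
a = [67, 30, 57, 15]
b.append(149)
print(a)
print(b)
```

Key concept: rebinding vs mutation: a is rebound to a new list, b still points at the original.
Step by step:
`a = [2, 7, 9]` → a = [2, 7, 9]
`b = a` → b = [2, 7, 9] (same object as a)
`a = [67, 30, 57, 15]` → a = [67, 30, 57, 15]
`b.append(149)` → b = [2, 7, 9, 149]
`print(a)` → prints [67, 30, 57, 15]
`print(b)` → prints [2, 7, 9, 149]

Answer:
[67, 30, 57, 15]
[2, 7, 9, 149]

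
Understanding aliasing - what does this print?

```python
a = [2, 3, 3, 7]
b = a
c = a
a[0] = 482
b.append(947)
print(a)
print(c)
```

Key concept: multiple aliases.
Step by step:
`a = [2, 3, 3, 7]` → a = [2, 3, 3, 7]
`b = a` → b = [2, 3, 3, 7] (same object as a)
`c = a` → c = [2, 3, 3, 7] (same object as a, b)
`a[0] = 482` → a = [482, 3, 3, 7] (same object as b, c); b = [482, 3, 3, 7] (same object as a, c); c = [482, 3, 3, 7] (same object as a, b)
`b.append(947)` → a = [482, 3, 3, 7, 947] (same object as b, c); b = [482, 3, 3, 7, 947] (same object as a, c); c = [482, 3, 3, 7, 947] (same object as a, b)
`print(a)` → prints [482, 3, 3, 7, 947]
`print(c)` → prints [482, 3, 3, 7, 947]

Answer:
[482, 3, 3, 7, 947]
[482, 3, 3, 7, 947]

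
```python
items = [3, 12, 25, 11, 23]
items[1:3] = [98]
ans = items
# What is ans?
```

Trace:
`items = [3, 12, 25, 11, 23]` → items = [3, 12, 25, 11, 23]
`items[1:3] = [98]` → items = [3, 98, 11, 23]
`ans = items` → ans = [3, 98, 11, 23]
So ans = [3, 98, 11, 23]

Answer: [3, 98, 11, 23]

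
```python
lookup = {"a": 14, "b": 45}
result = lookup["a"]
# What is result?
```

Trace:
`lookup = {"a": 14, "b": 45}` → lookup = {'a': 14, 'b': 45}
`result = lookup["a"]` → result = 14
So result = 14

Answer: 14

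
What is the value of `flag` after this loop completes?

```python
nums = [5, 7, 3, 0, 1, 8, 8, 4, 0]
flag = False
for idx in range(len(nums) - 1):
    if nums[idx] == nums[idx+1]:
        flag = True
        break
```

Check consecutive duplicates in [5, 7, 3, 0, 1, 8, 8, 4, 0]
`flag` takes the values: False → True

Answer: True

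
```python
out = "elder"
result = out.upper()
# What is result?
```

Trace:
`out = "elder"` → out = 'elder'
`result = out.upper()` → result = 'ELDER'
So result = 'ELDER'

Answer: 'ELDER'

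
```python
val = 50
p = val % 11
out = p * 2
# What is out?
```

Trace:
`val = 50` → val = 50
`p = val % 11` → p = 6
`out = p * 2` → out = 12
So out = 12

Answer: 12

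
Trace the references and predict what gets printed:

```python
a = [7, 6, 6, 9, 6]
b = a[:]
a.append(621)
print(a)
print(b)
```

Key concept: slice [:] creates copy.
Step by step:
`a = [7, 6, 6, 9, 6]` → a = [7, 6, 6, 9, 6]
`b = a[:]` → b = [7, 6, 6, 9, 6]
`a.append(621)` → a = [7, 6, 6, 9, 6, 621]
`print(a)` → prints [7, 6, 6, 9, 6, 621]
`print(b)` → prints [7, 6, 6, 9, 6]

Answer:
[7, 6, 6, 9, 6, 621]
[7, 6, 6, 9, 6]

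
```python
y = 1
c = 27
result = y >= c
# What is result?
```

Trace:
`y = 1` → y = 1
`c = 27` → c = 27
`result = y >= c` → result = False
So result = False

Answer: False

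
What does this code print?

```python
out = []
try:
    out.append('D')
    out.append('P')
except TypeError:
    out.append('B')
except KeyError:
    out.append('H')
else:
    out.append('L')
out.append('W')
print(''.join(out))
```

Execution trace: 'D' (try body) → 'P' (try body, no exception) → 'L' (else) → 'W' (after the try/except). Output: DPLW

Answer: DPLW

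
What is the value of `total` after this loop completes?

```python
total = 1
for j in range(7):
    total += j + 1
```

Start at 1, add 1 to 7 = 29
`total` takes the values: 1 → 2 → 4 → 7 → 11 → 16 → 22 → 29

Answer: 29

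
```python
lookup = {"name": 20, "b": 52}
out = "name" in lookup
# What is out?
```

Trace:
`lookup = {"name": 20, "b": 52}` → lookup = {'name': 20, 'b': 52}
`out = "name" in lookup` → out = True
So out = True

Answer: True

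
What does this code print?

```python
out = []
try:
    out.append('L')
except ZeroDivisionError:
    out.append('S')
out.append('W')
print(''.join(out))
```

Execution trace: 'L' (try body, no exception) → 'W' (after the try/except). Output: LW

Answer: LW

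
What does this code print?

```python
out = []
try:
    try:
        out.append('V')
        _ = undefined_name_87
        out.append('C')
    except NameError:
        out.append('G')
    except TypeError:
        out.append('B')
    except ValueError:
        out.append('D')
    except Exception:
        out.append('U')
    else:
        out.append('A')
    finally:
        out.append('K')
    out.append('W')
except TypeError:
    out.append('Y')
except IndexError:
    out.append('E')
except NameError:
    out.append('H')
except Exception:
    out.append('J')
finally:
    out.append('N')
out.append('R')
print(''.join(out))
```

Execution trace: 'V' (inner try body) → 'G' (inner except NameError) → 'K' (inner finally) → 'W' (try body, no exception) → 'N' (finally) → 'R' (after the try/except). Output: VGKWNR

Answer: VGKWNR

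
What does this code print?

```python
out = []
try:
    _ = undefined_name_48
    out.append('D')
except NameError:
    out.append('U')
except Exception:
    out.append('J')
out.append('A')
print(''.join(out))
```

Execution trace: 'U' (except NameError) → 'A' (after the try/except). Output: UA

Answer: UA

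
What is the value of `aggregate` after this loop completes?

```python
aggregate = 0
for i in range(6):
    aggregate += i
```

Sum of 0 to 5 = 15
`aggregate` takes the values: 0 → 1 → 3 → 6 → 10 → 15

Answer: 15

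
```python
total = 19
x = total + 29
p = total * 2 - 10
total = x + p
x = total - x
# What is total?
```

Trace:
`total = 19` → total = 19
`x = total + 29` → x = 48
`p = total * 2 - 10` → p = 28
`total = x + p` → total = 76
`x = total - x` → x = 28
So total = 76

Answer: 76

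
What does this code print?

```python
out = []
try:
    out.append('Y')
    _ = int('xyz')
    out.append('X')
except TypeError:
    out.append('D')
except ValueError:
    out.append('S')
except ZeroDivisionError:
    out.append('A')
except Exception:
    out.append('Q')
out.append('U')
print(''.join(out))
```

Execution trace: 'Y' (try body) → 'S' (except ValueError) → 'U' (after the try/except). Output: YSU

Answer: YSU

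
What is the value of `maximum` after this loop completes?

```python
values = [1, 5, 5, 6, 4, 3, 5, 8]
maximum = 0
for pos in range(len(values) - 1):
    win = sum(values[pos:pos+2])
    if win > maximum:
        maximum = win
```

Max sum of 2-element window in [1, 5, 5, 6, 4, 3, 5, 8]
`maximum` takes the values: 0 → 6 → 10 → 11 → 13

Answer: 13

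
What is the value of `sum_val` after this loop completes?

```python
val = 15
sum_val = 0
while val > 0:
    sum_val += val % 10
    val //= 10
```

Sum digits of 15
`sum_val` takes the values: 0 → 5 → 6

Answer: 6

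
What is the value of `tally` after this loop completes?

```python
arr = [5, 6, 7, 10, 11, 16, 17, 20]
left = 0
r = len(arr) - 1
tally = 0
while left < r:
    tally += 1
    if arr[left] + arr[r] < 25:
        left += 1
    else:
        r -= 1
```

Steps to find pair summing to 25
`tally` takes the values: 0 → 1 → 2 → 3 → 4 → 5 → 6 → 7

Answer: 7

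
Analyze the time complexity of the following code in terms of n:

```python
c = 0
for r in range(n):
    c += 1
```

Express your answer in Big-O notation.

Each loop level contributes: n. Multiplying the contributions gives O(n).

Answer: O(n)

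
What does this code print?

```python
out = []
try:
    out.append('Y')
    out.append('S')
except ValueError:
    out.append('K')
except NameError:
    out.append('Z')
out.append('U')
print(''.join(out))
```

Execution trace: 'Y' (try body) → 'S' (try body, no exception) → 'U' (after the try/except). Output: YSU

Answer: YSU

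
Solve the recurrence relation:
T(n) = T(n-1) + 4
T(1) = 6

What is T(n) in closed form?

Unrolling: T(n) = T(1) + 4·(n-1) = 6 + 4(n-1) = 4n + 2.

Answer: T(n) = 4n + 2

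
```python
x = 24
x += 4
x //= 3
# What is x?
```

Trace:
`x = 24` → x = 24
`x += 4` → x = 28
`x //= 3` → x = 9
So x = 9

Answer: 9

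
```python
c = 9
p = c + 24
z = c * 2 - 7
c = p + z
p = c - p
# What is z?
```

Trace:
`c = 9` → c = 9
`p = c + 24` → p = 33
`z = c * 2 - 7` → z = 11
`c = p + z` → c = 44
`p = c - p` → p = 11
So z = 11

Answer: 11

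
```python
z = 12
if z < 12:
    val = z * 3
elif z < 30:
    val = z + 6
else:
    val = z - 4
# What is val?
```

Trace:
`z = 12` → z = 12
`if z < 12: ...` → z < 12 is False, z < 30 is True → val = 18
So val = 18

Answer: 18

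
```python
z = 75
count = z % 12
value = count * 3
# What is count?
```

Trace:
`z = 75` → z = 75
`count = z % 12` → count = 3
`value = count * 3` → value = 9
So count = 3

Answer: 3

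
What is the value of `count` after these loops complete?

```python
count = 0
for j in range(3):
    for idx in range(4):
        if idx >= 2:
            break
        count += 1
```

Inner breaks at 2, outer runs 3 times
`count` takes the values: 0 → 1 → 2 → 3 → 4 → 5 → 6

Answer: 6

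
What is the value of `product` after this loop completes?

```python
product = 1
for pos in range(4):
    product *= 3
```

3^4 = 81
`product` takes the values: 1 → 3 → 9 → 27 → 81

Answer: 81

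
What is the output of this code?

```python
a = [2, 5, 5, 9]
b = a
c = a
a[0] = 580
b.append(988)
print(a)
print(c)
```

Key concept: multiple aliases.
Step by step:
`a = [2, 5, 5, 9]` → a = [2, 5, 5, 9]
`b = a` → b = [2, 5, 5, 9] (same object as a)
`c = a` → c = [2, 5, 5, 9] (same object as a, b)
`a[0] = 580` → a = [580, 5, 5, 9] (same object as b, c); b = [580, 5, 5, 9] (same object as a, c); c = [580, 5, 5, 9] (same object as a, b)
`b.append(988)` → a = [580, 5, 5, 9, 988] (same object as b, c); b = [580, 5, 5, 9, 988] (same object as a, c); c = [580, 5, 5, 9, 988] (same object as a, b)
`print(a)` → prints [580, 5, 5, 9, 988]
`print(c)` → prints [580, 5, 5, 9, 988]

Answer:
[580, 5, 5, 9, 988]
[580, 5, 5, 9, 988]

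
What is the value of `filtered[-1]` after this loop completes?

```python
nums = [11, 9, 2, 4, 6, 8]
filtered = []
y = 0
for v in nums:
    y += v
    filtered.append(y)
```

Cumulative sum ends at 40
`filtered` takes the values: [] → [11] → [11, 20] → [11, 20, 22] → [11, 20, 22, 26] → [11, 20, 22, 26, 32] → [11, 20, 22, 26, 32, 40]
So `filtered[-1]` = 40

Answer: 40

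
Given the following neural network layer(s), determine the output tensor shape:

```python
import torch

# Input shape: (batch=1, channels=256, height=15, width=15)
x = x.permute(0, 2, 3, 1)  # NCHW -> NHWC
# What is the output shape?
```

Input: (1, 256, 15, 15) -> Output: (1, 15, 15, 256)

Answer: (1, 15, 15, 256)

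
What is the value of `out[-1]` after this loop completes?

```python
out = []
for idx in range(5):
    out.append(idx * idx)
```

Last element of squares 0 to 4
`out` takes the values: [] → [0] → [0, 1] → [0, 1, 4] → [0, 1, 4, 9] → [0, 1, 4, 9, 16]
So `out[-1]` = 16

Answer: 16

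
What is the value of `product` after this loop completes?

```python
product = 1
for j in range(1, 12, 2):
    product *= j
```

Product of 1, 3, 5, ... up to 11
`product` takes the values: 1 → 3 → 15 → 105 → 945 → 10395

Answer: 10395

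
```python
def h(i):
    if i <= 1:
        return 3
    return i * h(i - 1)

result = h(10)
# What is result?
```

h(10) = 10 * 9 * 8 * 7 * 6 * 5 * 4 * 3 * 2 * 3 = 10886400

Answer: 10886400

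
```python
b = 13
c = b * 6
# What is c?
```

Trace:
`b = 13` → b = 13
`c = b * 6` → c = 78
So c = 78

Answer: 78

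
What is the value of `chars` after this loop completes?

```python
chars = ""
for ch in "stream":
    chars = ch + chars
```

Reverse 'stream'
`chars` takes the values: "" → "s" → "ts" → "rts" → "erts" → "aerts" → "maerts"

Answer: "maerts"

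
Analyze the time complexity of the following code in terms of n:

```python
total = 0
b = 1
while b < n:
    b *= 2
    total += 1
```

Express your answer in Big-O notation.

Each loop level contributes: log n. Multiplying the contributions gives O(log n).

Answer: O(log n)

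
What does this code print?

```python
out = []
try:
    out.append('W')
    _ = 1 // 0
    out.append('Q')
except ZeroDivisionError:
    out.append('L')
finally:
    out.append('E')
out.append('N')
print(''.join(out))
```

Execution trace: 'W' (try body) → 'L' (except ZeroDivisionError) → 'E' (finally) → 'N' (after the try/except). Output: WLEN

Answer: WLEN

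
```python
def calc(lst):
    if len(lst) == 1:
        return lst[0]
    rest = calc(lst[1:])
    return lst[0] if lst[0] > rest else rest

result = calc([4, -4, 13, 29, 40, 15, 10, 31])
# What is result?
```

Recursive max over [4, -4, 13, 29, 40, 15, 10, 31] = 40

Answer: 40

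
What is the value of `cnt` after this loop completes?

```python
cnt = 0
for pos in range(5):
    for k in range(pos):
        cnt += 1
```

Triangle number: 0+1+2+...+4
`cnt` takes the values: 0 → 1 → 2 → 3 → 4 → 5 → 6 → 7 → 8 → 9 → 10

Answer: 10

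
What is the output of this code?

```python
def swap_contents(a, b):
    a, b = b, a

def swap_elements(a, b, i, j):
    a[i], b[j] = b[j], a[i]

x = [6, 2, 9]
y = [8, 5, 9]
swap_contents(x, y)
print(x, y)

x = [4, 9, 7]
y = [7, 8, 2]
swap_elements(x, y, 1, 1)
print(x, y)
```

Key concept: parameter rebinding vs mutation.
Step by step:
`x = [6, 2, 9]` → x = [6, 2, 9]
`y = [8, 5, 9]` → y = [8, 5, 9]
`swap_contents(x, y)` → no visible change to tracked variables
`print(x, y)` → prints [6, 2, 9] [8, 5, 9]
`x = [4, 9, 7]` → x = [4, 9, 7]
`y = [7, 8, 2]` → y = [7, 8, 2]
`swap_elements(x, y, 1, 1)` → x = [4, 8, 7]; y = [7, 9, 2]
`print(x, y)` → prints [4, 8, 7] [7, 9, 2]

Answer:
[6, 2, 9] [8, 5, 9]
[4, 8, 7] [7, 9, 2]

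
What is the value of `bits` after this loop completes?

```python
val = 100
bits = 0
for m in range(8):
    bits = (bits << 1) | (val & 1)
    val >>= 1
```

Reverse lowest 8 bits of 100
`bits` takes the values: 0 → 1 → 2 → 4 → 9 → 19 → 38

Answer: 38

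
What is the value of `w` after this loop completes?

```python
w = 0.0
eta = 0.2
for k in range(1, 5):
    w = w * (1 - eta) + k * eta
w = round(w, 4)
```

Moving average with lr=0.2
`w` takes the values: 0.0 → 0.2 → 0.56 → 1.048 → 1.6384

Answer: 1.6384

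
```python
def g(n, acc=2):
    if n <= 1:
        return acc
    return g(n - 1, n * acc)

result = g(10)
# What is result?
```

Accumulator trace (n, acc): (10, 2) -> (9, 20) -> (8, 180) -> (7, 1440) -> (6, 10080) -> (5, 60480) -> (4, 302400) -> (3, 1209600) -> (2, 3628800) -> (1, 7257600) -> return 7257600

Answer: 7257600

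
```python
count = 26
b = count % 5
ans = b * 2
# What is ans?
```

Trace:
`count = 26` → count = 26
`b = count % 5` → b = 1
`ans = b * 2` → ans = 2
So ans = 2

Answer: 2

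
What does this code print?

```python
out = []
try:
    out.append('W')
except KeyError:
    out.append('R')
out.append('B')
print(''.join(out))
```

Execution trace: 'W' (try body, no exception) → 'B' (after the try/except). Output: WB

Answer: WB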